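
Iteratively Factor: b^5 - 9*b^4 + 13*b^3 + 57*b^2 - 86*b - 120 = (b - 4)*(b^4 - 5*b^3 - 7*b^2 + 29*b + 30) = (b - 4)*(b - 3)*(b^3 - 2*b^2 - 13*b - 10) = (b - 4)*(b - 3)*(b + 1)*(b^2 - 3*b - 10) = (b - 5)*(b - 4)*(b - 3)*(b + 1)*(b + 2)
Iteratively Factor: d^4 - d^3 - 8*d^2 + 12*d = (d - 2)*(d^3 + d^2 - 6*d) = (d - 2)^2*(d^2 + 3*d) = d*(d - 2)^2*(d + 3)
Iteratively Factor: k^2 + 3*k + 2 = (k + 1)*(k + 2)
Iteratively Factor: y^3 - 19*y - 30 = (y - 5)*(y^2 + 5*y + 6) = (y - 5)*(y + 3)*(y + 2)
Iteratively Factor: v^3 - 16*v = (v + 4)*(v^2 - 4*v) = (v - 4)*(v + 4)*(v)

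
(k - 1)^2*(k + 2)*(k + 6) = k^4 + 6*k^3 - 3*k^2 - 16*k + 12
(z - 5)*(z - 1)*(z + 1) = z^3 - 5*z^2 - z + 5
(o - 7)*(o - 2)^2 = o^3 - 11*o^2 + 32*o - 28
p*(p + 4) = p^2 + 4*p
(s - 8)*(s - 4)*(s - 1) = s^3 - 13*s^2 + 44*s - 32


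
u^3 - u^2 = u^2*(u - 1)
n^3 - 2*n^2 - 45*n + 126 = (n - 6)*(n - 3)*(n + 7)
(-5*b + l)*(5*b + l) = -25*b^2 + l^2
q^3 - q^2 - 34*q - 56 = (q - 7)*(q + 2)*(q + 4)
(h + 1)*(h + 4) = h^2 + 5*h + 4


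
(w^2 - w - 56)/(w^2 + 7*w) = (w - 8)/w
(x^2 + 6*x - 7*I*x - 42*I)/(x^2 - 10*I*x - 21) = (x + 6)/(x - 3*I)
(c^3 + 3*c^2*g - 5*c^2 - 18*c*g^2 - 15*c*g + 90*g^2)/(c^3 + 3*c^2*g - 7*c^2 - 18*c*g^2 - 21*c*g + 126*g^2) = (c - 5)/(c - 7)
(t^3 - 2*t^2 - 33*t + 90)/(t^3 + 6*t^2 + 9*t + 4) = (t^3 - 2*t^2 - 33*t + 90)/(t^3 + 6*t^2 + 9*t + 4)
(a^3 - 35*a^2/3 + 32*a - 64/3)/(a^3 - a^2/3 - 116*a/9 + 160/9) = 3*(a^2 - 9*a + 8)/(3*a^2 + 7*a - 20)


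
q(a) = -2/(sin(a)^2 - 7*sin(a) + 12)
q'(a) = -2*(-2*sin(a)*cos(a) + 7*cos(a))/(sin(a)^2 - 7*sin(a) + 12)^2 = 2*(2*sin(a) - 7)*cos(a)/(sin(a)^2 - 7*sin(a) + 12)^2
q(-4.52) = -0.33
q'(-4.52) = 0.05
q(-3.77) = -0.24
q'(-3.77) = 0.14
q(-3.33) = -0.19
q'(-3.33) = 0.11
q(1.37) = -0.33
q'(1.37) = -0.05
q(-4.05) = -0.28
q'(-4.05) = 0.13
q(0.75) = -0.26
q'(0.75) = -0.14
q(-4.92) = -0.33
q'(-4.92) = -0.06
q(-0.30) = -0.14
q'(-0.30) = -0.07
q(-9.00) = -0.13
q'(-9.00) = 0.06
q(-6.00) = -0.20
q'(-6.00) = -0.12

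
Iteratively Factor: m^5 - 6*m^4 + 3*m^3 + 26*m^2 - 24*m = (m + 2)*(m^4 - 8*m^3 + 19*m^2 - 12*m) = (m - 1)*(m + 2)*(m^3 - 7*m^2 + 12*m) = (m - 3)*(m - 1)*(m + 2)*(m^2 - 4*m) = (m - 4)*(m - 3)*(m - 1)*(m + 2)*(m)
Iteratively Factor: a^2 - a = (a - 1)*(a)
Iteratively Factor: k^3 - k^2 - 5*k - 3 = (k - 3)*(k^2 + 2*k + 1) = (k - 3)*(k + 1)*(k + 1)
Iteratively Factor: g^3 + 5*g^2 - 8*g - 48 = (g + 4)*(g^2 + g - 12) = (g + 4)^2*(g - 3)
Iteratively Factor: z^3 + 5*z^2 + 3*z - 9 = (z + 3)*(z^2 + 2*z - 3) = (z + 3)^2*(z - 1)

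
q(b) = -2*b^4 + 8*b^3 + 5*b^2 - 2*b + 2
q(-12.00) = -54550.00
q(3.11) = 97.68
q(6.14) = -812.50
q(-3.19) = -407.54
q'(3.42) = -7.10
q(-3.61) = -641.66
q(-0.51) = 3.12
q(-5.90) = -3878.65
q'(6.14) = -887.61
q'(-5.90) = 2417.47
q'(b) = -8*b^3 + 24*b^2 + 10*b - 2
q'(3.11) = 20.59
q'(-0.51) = 0.20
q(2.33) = 66.73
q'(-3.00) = 400.00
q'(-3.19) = 470.02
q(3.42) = 100.04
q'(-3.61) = 651.04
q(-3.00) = -325.00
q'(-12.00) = 17158.00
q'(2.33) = 50.40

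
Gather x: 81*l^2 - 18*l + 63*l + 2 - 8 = 81*l^2 + 45*l - 6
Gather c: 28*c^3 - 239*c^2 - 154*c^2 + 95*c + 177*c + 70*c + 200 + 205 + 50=28*c^3 - 393*c^2 + 342*c + 455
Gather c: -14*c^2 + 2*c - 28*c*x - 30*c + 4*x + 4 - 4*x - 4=-14*c^2 + c*(-28*x - 28)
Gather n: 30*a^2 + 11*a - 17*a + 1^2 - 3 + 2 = 30*a^2 - 6*a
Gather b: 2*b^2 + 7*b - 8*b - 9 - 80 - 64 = 2*b^2 - b - 153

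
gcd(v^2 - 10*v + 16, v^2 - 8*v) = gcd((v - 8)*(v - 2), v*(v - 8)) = v - 8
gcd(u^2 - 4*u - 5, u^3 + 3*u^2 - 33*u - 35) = u^2 - 4*u - 5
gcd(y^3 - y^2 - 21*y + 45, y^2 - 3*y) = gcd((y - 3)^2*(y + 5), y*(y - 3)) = y - 3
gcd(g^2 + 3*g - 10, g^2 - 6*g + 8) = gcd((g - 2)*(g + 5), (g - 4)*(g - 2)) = g - 2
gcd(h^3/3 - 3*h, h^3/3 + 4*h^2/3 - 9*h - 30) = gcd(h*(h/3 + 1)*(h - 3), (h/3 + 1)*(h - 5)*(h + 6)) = h + 3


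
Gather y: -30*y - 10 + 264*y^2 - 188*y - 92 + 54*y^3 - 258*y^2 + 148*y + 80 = 54*y^3 + 6*y^2 - 70*y - 22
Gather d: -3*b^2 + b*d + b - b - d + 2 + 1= -3*b^2 + d*(b - 1) + 3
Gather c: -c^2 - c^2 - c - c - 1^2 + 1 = -2*c^2 - 2*c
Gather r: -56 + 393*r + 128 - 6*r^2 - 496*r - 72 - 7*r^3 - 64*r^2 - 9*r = -7*r^3 - 70*r^2 - 112*r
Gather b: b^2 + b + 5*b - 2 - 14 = b^2 + 6*b - 16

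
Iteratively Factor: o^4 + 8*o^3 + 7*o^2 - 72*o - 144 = (o + 4)*(o^3 + 4*o^2 - 9*o - 36) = (o - 3)*(o + 4)*(o^2 + 7*o + 12) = (o - 3)*(o + 3)*(o + 4)*(o + 4)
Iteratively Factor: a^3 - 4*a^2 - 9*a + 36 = (a - 3)*(a^2 - a - 12) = (a - 3)*(a + 3)*(a - 4)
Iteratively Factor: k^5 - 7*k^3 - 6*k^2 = (k + 1)*(k^4 - k^3 - 6*k^2) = k*(k + 1)*(k^3 - k^2 - 6*k) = k*(k + 1)*(k + 2)*(k^2 - 3*k) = k^2*(k + 1)*(k + 2)*(k - 3)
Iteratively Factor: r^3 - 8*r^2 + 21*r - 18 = (r - 3)*(r^2 - 5*r + 6) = (r - 3)*(r - 2)*(r - 3)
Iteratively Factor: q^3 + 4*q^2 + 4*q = (q)*(q^2 + 4*q + 4) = q*(q + 2)*(q + 2)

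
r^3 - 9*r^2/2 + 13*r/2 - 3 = (r - 2)*(r - 3/2)*(r - 1)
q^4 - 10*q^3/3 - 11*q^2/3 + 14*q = q*(q - 3)*(q - 7/3)*(q + 2)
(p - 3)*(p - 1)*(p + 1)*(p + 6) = p^4 + 3*p^3 - 19*p^2 - 3*p + 18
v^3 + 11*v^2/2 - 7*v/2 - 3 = (v - 1)*(v + 1/2)*(v + 6)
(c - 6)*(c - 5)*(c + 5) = c^3 - 6*c^2 - 25*c + 150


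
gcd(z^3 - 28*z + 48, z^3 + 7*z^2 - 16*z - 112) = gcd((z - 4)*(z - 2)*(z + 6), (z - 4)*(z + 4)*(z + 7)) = z - 4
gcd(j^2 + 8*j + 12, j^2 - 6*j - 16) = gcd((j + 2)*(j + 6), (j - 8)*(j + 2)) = j + 2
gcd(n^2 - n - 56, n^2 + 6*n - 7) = n + 7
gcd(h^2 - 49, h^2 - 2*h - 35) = h - 7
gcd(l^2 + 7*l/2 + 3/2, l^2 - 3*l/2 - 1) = l + 1/2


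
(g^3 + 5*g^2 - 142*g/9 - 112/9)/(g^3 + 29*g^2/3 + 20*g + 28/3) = (g - 8/3)/(g + 2)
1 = 1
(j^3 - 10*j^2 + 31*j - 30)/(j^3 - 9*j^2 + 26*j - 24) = (j - 5)/(j - 4)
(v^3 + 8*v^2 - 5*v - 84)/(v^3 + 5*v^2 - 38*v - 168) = (v - 3)/(v - 6)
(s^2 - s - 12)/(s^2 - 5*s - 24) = (s - 4)/(s - 8)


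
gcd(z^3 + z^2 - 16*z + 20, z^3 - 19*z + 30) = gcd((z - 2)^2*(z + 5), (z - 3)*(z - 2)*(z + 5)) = z^2 + 3*z - 10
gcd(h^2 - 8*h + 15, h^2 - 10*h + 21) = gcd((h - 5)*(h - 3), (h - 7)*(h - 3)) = h - 3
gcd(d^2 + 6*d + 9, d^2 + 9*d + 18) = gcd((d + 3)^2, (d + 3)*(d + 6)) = d + 3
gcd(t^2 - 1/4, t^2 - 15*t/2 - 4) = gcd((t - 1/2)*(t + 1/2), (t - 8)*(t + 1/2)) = t + 1/2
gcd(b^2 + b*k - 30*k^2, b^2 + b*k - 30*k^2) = b^2 + b*k - 30*k^2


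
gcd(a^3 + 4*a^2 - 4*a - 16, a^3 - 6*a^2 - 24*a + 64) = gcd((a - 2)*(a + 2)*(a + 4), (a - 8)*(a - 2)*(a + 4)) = a^2 + 2*a - 8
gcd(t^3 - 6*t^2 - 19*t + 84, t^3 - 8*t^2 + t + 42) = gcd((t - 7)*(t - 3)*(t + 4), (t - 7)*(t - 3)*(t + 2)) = t^2 - 10*t + 21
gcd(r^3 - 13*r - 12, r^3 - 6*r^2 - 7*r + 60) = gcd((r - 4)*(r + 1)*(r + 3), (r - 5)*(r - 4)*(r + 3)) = r^2 - r - 12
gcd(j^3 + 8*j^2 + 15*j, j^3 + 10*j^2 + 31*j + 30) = j^2 + 8*j + 15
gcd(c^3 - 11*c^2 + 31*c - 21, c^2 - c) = c - 1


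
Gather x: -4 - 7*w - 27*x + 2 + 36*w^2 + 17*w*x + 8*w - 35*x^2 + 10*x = 36*w^2 + w - 35*x^2 + x*(17*w - 17) - 2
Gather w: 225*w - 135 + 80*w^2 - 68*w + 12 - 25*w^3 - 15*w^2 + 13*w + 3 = -25*w^3 + 65*w^2 + 170*w - 120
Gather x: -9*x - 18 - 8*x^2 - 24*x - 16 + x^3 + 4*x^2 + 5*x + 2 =x^3 - 4*x^2 - 28*x - 32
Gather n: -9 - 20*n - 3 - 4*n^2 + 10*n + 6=-4*n^2 - 10*n - 6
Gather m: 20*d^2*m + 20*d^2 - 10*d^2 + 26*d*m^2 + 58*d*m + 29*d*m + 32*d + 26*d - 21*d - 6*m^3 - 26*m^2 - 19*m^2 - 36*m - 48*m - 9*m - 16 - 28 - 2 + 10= 10*d^2 + 37*d - 6*m^3 + m^2*(26*d - 45) + m*(20*d^2 + 87*d - 93) - 36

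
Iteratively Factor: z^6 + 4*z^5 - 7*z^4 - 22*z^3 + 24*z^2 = (z)*(z^5 + 4*z^4 - 7*z^3 - 22*z^2 + 24*z) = z*(z + 4)*(z^4 - 7*z^2 + 6*z) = z*(z - 1)*(z + 4)*(z^3 + z^2 - 6*z) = z*(z - 2)*(z - 1)*(z + 4)*(z^2 + 3*z) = z^2*(z - 2)*(z - 1)*(z + 4)*(z + 3)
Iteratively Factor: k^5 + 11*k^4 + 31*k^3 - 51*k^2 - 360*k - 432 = (k + 4)*(k^4 + 7*k^3 + 3*k^2 - 63*k - 108) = (k + 3)*(k + 4)*(k^3 + 4*k^2 - 9*k - 36) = (k + 3)^2*(k + 4)*(k^2 + k - 12) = (k + 3)^2*(k + 4)^2*(k - 3)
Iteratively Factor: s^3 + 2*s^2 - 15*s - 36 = (s + 3)*(s^2 - s - 12) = (s - 4)*(s + 3)*(s + 3)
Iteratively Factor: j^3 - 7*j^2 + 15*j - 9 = (j - 3)*(j^2 - 4*j + 3) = (j - 3)^2*(j - 1)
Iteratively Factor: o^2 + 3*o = (o)*(o + 3)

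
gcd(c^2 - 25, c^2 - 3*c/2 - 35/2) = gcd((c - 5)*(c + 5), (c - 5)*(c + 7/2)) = c - 5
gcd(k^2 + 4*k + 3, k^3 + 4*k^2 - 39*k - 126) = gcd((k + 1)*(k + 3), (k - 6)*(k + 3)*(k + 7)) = k + 3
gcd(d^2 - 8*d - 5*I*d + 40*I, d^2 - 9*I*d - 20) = d - 5*I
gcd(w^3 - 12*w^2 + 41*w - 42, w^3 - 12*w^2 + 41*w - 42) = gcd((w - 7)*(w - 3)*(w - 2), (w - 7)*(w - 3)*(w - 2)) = w^3 - 12*w^2 + 41*w - 42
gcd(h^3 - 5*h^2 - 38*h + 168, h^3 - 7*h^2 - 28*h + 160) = h - 4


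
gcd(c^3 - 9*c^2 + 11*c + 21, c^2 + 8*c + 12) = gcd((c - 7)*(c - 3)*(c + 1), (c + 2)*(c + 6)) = 1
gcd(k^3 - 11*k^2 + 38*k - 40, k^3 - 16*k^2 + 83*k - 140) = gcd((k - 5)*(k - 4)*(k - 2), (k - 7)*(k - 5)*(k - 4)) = k^2 - 9*k + 20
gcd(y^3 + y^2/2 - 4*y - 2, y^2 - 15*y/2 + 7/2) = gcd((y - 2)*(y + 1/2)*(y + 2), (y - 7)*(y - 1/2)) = 1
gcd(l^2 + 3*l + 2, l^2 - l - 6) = l + 2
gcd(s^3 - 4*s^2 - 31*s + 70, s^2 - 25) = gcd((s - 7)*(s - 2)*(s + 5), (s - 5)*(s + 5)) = s + 5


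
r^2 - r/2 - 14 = (r - 4)*(r + 7/2)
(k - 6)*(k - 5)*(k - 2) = k^3 - 13*k^2 + 52*k - 60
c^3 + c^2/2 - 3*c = c*(c - 3/2)*(c + 2)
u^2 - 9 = (u - 3)*(u + 3)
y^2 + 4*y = y*(y + 4)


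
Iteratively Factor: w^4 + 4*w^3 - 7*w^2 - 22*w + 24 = (w + 3)*(w^3 + w^2 - 10*w + 8) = (w - 1)*(w + 3)*(w^2 + 2*w - 8) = (w - 2)*(w - 1)*(w + 3)*(w + 4)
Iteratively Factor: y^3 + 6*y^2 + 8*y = (y + 4)*(y^2 + 2*y) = y*(y + 4)*(y + 2)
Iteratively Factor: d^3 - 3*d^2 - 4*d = (d + 1)*(d^2 - 4*d) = (d - 4)*(d + 1)*(d)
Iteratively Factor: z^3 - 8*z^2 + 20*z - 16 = (z - 4)*(z^2 - 4*z + 4) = (z - 4)*(z - 2)*(z - 2)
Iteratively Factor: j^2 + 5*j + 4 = (j + 4)*(j + 1)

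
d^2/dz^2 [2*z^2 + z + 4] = 4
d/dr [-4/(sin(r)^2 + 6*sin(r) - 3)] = 8*(sin(r) + 3)*cos(r)/(sin(r)^2 + 6*sin(r) - 3)^2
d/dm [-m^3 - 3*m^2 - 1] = 3*m*(-m - 2)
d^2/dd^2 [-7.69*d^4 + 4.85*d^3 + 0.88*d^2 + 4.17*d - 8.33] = -92.28*d^2 + 29.1*d + 1.76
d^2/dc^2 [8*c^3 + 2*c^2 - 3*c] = 48*c + 4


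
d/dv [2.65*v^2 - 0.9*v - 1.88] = 5.3*v - 0.9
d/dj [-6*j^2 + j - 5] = 1 - 12*j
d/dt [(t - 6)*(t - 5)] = 2*t - 11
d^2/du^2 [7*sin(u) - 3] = -7*sin(u)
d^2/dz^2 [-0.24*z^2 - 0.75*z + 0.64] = -0.480000000000000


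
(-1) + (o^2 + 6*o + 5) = o^2 + 6*o + 4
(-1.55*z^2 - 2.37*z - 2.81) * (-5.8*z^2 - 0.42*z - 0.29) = 8.99*z^4 + 14.397*z^3 + 17.7429*z^2 + 1.8675*z + 0.8149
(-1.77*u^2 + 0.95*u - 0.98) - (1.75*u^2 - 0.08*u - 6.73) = -3.52*u^2 + 1.03*u + 5.75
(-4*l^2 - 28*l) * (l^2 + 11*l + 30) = -4*l^4 - 72*l^3 - 428*l^2 - 840*l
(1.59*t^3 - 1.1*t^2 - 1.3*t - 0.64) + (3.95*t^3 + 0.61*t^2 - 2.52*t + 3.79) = 5.54*t^3 - 0.49*t^2 - 3.82*t + 3.15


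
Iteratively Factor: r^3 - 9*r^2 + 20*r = (r - 4)*(r^2 - 5*r) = r*(r - 4)*(r - 5)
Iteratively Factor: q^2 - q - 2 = (q - 2)*(q + 1)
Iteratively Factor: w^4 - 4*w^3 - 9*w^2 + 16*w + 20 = (w + 1)*(w^3 - 5*w^2 - 4*w + 20) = (w - 2)*(w + 1)*(w^2 - 3*w - 10) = (w - 5)*(w - 2)*(w + 1)*(w + 2)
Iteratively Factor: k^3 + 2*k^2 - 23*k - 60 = (k - 5)*(k^2 + 7*k + 12) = (k - 5)*(k + 4)*(k + 3)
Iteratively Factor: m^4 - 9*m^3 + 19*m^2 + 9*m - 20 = (m + 1)*(m^3 - 10*m^2 + 29*m - 20) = (m - 5)*(m + 1)*(m^2 - 5*m + 4) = (m - 5)*(m - 1)*(m + 1)*(m - 4)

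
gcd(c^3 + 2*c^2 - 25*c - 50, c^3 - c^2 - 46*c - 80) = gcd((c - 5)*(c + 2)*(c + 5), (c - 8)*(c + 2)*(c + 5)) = c^2 + 7*c + 10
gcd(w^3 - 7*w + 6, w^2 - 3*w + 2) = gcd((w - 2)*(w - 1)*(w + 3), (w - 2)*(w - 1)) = w^2 - 3*w + 2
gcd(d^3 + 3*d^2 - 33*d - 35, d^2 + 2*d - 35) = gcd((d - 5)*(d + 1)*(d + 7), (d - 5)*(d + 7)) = d^2 + 2*d - 35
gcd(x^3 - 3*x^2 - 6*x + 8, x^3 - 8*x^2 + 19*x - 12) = x^2 - 5*x + 4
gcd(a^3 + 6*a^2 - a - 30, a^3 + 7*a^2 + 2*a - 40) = a^2 + 3*a - 10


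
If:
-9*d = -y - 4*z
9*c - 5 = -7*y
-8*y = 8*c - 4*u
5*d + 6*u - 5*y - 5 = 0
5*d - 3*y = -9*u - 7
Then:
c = 62/15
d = -62/25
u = -14/15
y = -23/5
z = -443/100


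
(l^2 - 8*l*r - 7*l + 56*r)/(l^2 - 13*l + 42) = (l - 8*r)/(l - 6)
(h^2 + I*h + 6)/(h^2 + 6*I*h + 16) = (h + 3*I)/(h + 8*I)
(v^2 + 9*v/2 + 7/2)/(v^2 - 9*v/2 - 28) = (v + 1)/(v - 8)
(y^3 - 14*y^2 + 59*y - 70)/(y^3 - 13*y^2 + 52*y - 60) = (y - 7)/(y - 6)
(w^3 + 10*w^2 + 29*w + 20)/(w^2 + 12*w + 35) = (w^2 + 5*w + 4)/(w + 7)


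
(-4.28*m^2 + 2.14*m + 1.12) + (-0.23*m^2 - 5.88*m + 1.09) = -4.51*m^2 - 3.74*m + 2.21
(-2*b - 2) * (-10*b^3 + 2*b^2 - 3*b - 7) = 20*b^4 + 16*b^3 + 2*b^2 + 20*b + 14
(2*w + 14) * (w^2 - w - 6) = 2*w^3 + 12*w^2 - 26*w - 84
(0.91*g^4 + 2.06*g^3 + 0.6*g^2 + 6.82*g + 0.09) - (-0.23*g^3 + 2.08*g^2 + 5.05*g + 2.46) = 0.91*g^4 + 2.29*g^3 - 1.48*g^2 + 1.77*g - 2.37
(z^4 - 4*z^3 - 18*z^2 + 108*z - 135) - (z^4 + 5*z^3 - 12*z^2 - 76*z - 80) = -9*z^3 - 6*z^2 + 184*z - 55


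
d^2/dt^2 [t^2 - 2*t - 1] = 2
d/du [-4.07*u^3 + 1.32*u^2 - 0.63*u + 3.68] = -12.21*u^2 + 2.64*u - 0.63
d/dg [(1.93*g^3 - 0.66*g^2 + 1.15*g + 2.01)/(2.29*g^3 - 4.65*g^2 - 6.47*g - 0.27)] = (-7.4631*g^4 - 30.2412*g^3 - 5.7543*g^2 + 19.0494*g + 12.6942)/(5.2441*g^6 - 21.297*g^5 - 8.0101*g^4 + 58.9344*g^3 + 44.3719*g^2 + 3.4938*g + 0.0729)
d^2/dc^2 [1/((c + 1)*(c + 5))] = 2*((c + 1)^2 + (c + 1)*(c + 5) + (c + 5)^2)/((c + 1)^3*(c + 5)^3)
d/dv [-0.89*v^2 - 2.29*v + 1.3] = -1.78*v - 2.29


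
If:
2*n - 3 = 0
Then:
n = 3/2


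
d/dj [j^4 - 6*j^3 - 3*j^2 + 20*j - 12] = 4*j^3 - 18*j^2 - 6*j + 20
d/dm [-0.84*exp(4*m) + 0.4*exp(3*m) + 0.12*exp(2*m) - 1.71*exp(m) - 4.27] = (-3.36*exp(3*m) + 1.2*exp(2*m) + 0.24*exp(m) - 1.71)*exp(m)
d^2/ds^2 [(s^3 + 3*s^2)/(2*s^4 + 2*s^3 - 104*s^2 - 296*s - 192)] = (s^9 + 9*s^8 + 165*s^7 + 1247*s^6 + 4260*s^5 + 5364*s^4 - 4160*s^3 - 2304*s^2 + 27648*s + 27648)/(s^12 + 3*s^11 - 153*s^10 - 755*s^9 + 6780*s^8 + 53268*s^7 + 944*s^6 - 1019664*s^5 - 4082880*s^4 - 7647040*s^3 - 7746048*s^2 - 4091904*s - 884736)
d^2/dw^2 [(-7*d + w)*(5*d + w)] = 2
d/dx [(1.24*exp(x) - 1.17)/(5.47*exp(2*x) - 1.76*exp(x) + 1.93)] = (-6.7828*exp(2*x) + 12.7998*exp(x) + 0.334)*exp(x)/(29.9209*exp(4*x) - 19.2544*exp(3*x) + 24.2118*exp(2*x) - 6.7936*exp(x) + 3.7249)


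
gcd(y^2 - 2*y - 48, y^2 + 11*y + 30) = y + 6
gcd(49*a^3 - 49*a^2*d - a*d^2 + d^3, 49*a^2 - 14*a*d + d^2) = 7*a - d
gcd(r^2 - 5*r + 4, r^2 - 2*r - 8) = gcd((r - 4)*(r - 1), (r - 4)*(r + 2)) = r - 4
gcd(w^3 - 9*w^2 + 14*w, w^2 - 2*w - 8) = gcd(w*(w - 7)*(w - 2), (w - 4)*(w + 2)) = 1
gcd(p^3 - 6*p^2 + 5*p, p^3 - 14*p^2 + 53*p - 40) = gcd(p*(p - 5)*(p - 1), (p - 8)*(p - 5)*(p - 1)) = p^2 - 6*p + 5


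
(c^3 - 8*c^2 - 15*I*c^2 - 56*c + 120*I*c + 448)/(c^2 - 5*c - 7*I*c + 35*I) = (c^2 - 8*c*(1 + I) + 64*I)/(c - 5)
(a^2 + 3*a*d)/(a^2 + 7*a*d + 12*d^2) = a/(a + 4*d)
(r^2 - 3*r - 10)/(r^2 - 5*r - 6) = (-r^2 + 3*r + 10)/(-r^2 + 5*r + 6)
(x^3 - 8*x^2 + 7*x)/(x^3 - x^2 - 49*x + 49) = x/(x + 7)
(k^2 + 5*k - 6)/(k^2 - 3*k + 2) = (k + 6)/(k - 2)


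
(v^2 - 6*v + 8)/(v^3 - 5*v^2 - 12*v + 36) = (v - 4)/(v^2 - 3*v - 18)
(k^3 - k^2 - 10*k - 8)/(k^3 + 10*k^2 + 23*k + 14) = (k - 4)/(k + 7)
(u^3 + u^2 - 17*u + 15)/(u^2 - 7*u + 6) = (u^2 + 2*u - 15)/(u - 6)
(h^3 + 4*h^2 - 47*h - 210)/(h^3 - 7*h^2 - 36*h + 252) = (h + 5)/(h - 6)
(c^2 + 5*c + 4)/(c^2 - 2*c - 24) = (c + 1)/(c - 6)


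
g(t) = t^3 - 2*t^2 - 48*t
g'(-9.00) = 231.00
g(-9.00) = -459.00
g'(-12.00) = 432.00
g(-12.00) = -1440.00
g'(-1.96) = -28.64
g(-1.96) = 78.87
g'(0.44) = -49.18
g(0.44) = -21.42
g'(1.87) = -44.99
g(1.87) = -90.21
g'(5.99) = 35.68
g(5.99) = -144.36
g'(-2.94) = -10.31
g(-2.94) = 98.42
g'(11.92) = 330.58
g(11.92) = 837.34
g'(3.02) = -32.72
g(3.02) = -135.66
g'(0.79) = -49.29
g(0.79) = -38.68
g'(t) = 3*t^2 - 4*t - 48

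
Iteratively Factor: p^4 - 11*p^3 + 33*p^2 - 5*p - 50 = (p - 5)*(p^3 - 6*p^2 + 3*p + 10) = (p - 5)^2*(p^2 - p - 2) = (p - 5)^2*(p + 1)*(p - 2)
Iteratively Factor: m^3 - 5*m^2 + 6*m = (m - 3)*(m^2 - 2*m) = m*(m - 3)*(m - 2)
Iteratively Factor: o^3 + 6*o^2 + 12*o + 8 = (o + 2)*(o^2 + 4*o + 4) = (o + 2)^2*(o + 2)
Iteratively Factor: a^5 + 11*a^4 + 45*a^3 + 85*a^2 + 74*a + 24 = (a + 1)*(a^4 + 10*a^3 + 35*a^2 + 50*a + 24) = (a + 1)^2*(a^3 + 9*a^2 + 26*a + 24) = (a + 1)^2*(a + 4)*(a^2 + 5*a + 6) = (a + 1)^2*(a + 3)*(a + 4)*(a + 2)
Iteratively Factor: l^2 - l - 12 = (l + 3)*(l - 4)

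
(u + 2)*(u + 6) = u^2 + 8*u + 12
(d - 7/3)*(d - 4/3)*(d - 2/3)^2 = d^4 - 5*d^3 + 76*d^2/9 - 52*d/9 + 112/81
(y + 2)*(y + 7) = y^2 + 9*y + 14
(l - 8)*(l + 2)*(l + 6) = l^3 - 52*l - 96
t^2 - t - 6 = (t - 3)*(t + 2)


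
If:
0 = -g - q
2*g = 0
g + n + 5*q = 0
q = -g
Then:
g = 0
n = 0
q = 0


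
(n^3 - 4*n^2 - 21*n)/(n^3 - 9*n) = (n - 7)/(n - 3)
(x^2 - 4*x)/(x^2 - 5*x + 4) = x/(x - 1)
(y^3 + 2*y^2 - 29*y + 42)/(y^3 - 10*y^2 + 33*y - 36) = (y^2 + 5*y - 14)/(y^2 - 7*y + 12)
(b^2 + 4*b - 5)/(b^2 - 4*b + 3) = (b + 5)/(b - 3)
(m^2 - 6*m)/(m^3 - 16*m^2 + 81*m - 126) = m/(m^2 - 10*m + 21)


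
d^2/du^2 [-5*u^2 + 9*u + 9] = -10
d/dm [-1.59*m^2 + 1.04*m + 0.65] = 1.04 - 3.18*m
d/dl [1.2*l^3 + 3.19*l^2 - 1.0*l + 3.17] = 3.6*l^2 + 6.38*l - 1.0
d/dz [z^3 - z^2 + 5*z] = 3*z^2 - 2*z + 5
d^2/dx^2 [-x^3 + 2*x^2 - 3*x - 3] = 4 - 6*x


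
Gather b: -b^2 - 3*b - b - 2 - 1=-b^2 - 4*b - 3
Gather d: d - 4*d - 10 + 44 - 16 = 18 - 3*d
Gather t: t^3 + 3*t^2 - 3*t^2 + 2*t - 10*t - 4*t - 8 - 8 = t^3 - 12*t - 16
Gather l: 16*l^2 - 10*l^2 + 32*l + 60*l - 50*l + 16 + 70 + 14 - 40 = 6*l^2 + 42*l + 60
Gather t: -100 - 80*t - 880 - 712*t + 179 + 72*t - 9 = -720*t - 810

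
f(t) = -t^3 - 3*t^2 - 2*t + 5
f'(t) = -3*t^2 - 6*t - 2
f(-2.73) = 8.45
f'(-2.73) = -7.98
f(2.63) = -39.20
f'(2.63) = -38.53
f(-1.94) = 4.89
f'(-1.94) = -1.65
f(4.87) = -191.39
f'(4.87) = -102.37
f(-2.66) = 7.91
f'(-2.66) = -7.27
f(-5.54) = 94.04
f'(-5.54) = -60.83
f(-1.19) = 4.82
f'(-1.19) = 0.89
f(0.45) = 3.40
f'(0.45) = -5.31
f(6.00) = -331.00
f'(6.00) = -146.00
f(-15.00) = 2735.00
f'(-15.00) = -587.00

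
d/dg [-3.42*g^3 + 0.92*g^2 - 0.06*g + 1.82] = -10.26*g^2 + 1.84*g - 0.06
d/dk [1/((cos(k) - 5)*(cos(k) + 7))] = 2*(cos(k) + 1)*sin(k)/((cos(k) - 5)^2*(cos(k) + 7)^2)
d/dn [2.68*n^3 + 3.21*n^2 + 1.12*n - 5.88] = 8.04*n^2 + 6.42*n + 1.12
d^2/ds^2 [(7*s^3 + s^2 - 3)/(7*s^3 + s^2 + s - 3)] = 6*(-49*s^5 - 7*s^4 + 2*s^3 - 42*s^2 - 3*s - 1)/(343*s^9 + 147*s^8 + 168*s^7 - 398*s^6 - 102*s^5 - 132*s^4 + 172*s^3 + 18*s^2 + 27*s - 27)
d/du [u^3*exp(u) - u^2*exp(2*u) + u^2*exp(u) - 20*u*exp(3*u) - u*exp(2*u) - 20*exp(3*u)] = (u^3 - 2*u^2*exp(u) + 4*u^2 - 60*u*exp(2*u) - 4*u*exp(u) + 2*u - 80*exp(2*u) - exp(u))*exp(u)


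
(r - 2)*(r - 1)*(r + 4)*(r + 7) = r^4 + 8*r^3 - 3*r^2 - 62*r + 56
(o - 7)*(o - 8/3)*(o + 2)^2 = o^4 - 17*o^3/3 - 16*o^2 + 36*o + 224/3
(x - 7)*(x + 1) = x^2 - 6*x - 7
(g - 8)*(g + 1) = g^2 - 7*g - 8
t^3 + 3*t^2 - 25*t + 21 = (t - 3)*(t - 1)*(t + 7)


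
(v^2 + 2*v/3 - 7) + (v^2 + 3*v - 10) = 2*v^2 + 11*v/3 - 17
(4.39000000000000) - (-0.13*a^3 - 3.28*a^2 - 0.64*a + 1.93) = 0.13*a^3 + 3.28*a^2 + 0.64*a + 2.46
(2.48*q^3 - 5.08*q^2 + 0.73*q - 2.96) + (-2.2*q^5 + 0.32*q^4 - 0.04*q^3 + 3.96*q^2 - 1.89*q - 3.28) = -2.2*q^5 + 0.32*q^4 + 2.44*q^3 - 1.12*q^2 - 1.16*q - 6.24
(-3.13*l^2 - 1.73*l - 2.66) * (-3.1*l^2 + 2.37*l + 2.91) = 9.703*l^4 - 2.0551*l^3 - 4.9624*l^2 - 11.3385*l - 7.7406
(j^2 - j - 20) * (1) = j^2 - j - 20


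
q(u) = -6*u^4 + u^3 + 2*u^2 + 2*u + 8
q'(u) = -24*u^3 + 3*u^2 + 4*u + 2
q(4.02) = -1453.63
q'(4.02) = -1492.59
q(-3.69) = -1134.78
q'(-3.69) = 1233.93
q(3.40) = -724.58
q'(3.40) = -893.02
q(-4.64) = -2839.26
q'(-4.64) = 2445.57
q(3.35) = -680.93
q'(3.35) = -853.22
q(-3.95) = -1490.95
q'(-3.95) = 1512.12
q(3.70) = -1031.06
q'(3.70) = -1157.80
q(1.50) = -11.50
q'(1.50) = -66.25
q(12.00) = -122368.00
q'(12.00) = -40990.00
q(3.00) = -427.00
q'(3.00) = -607.00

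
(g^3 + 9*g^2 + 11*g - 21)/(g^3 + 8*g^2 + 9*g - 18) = (g + 7)/(g + 6)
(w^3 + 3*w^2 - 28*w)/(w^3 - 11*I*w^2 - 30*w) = (-w^2 - 3*w + 28)/(-w^2 + 11*I*w + 30)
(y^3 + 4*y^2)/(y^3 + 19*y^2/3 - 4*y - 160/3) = 3*y^2/(3*y^2 + 7*y - 40)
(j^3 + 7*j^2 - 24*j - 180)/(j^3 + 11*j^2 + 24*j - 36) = (j - 5)/(j - 1)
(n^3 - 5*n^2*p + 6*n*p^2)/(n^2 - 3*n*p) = n - 2*p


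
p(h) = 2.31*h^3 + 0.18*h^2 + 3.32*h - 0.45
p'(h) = 6.93*h^2 + 0.36*h + 3.32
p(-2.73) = -55.17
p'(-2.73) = 53.99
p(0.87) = 4.10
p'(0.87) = 8.88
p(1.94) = 23.53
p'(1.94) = 30.10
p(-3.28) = -90.92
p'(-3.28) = 76.69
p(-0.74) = -3.74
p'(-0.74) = 6.85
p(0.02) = -0.38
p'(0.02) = 3.33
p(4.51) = 230.09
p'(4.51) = 145.90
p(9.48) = 2015.25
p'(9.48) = 629.53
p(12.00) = 4056.99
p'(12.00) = 1005.56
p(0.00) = -0.45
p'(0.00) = 3.32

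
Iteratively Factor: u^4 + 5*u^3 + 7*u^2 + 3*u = (u + 3)*(u^3 + 2*u^2 + u) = (u + 1)*(u + 3)*(u^2 + u) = (u + 1)^2*(u + 3)*(u)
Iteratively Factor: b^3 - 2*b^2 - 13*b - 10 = (b - 5)*(b^2 + 3*b + 2) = (b - 5)*(b + 2)*(b + 1)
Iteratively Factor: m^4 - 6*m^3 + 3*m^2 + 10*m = (m)*(m^3 - 6*m^2 + 3*m + 10) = m*(m + 1)*(m^2 - 7*m + 10) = m*(m - 5)*(m + 1)*(m - 2)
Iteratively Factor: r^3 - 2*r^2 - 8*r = (r - 4)*(r^2 + 2*r) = r*(r - 4)*(r + 2)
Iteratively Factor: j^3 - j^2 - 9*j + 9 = (j + 3)*(j^2 - 4*j + 3) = (j - 1)*(j + 3)*(j - 3)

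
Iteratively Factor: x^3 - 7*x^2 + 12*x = (x)*(x^2 - 7*x + 12) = x*(x - 4)*(x - 3)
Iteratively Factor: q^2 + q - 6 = (q + 3)*(q - 2)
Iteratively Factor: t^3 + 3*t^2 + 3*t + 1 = (t + 1)*(t^2 + 2*t + 1) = (t + 1)^2*(t + 1)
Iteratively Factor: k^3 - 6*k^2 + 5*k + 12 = (k - 3)*(k^2 - 3*k - 4) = (k - 4)*(k - 3)*(k + 1)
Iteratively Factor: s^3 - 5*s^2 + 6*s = (s - 2)*(s^2 - 3*s) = (s - 3)*(s - 2)*(s)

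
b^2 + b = b*(b + 1)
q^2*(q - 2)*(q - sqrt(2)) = q^4 - 2*q^3 - sqrt(2)*q^3 + 2*sqrt(2)*q^2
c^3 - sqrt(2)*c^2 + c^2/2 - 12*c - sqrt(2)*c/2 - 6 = (c + 1/2)*(c - 3*sqrt(2))*(c + 2*sqrt(2))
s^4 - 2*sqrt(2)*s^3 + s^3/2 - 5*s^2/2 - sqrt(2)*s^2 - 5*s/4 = s*(s + 1/2)*(s - 5*sqrt(2)/2)*(s + sqrt(2)/2)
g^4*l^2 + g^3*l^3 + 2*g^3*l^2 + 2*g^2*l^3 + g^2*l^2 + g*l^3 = g*(g + l)*(g*l + l)^2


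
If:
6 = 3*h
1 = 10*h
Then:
No Solution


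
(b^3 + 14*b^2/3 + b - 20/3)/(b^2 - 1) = (3*b^2 + 17*b + 20)/(3*(b + 1))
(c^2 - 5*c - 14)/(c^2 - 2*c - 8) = (c - 7)/(c - 4)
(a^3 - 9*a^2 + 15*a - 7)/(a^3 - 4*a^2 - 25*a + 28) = (a - 1)/(a + 4)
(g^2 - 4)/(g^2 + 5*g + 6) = (g - 2)/(g + 3)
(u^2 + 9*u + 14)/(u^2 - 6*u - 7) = (u^2 + 9*u + 14)/(u^2 - 6*u - 7)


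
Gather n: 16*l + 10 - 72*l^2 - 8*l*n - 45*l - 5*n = -72*l^2 - 29*l + n*(-8*l - 5) + 10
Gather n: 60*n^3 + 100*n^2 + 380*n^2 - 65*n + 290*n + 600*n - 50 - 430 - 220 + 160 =60*n^3 + 480*n^2 + 825*n - 540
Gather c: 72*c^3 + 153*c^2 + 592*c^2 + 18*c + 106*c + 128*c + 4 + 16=72*c^3 + 745*c^2 + 252*c + 20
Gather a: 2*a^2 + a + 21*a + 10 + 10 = 2*a^2 + 22*a + 20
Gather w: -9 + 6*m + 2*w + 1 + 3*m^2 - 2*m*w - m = 3*m^2 + 5*m + w*(2 - 2*m) - 8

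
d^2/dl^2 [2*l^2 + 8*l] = 4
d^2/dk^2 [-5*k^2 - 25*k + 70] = -10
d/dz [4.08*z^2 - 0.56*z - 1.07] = 8.16*z - 0.56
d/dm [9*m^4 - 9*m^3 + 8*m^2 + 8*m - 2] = 36*m^3 - 27*m^2 + 16*m + 8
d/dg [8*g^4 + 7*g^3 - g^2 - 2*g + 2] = 32*g^3 + 21*g^2 - 2*g - 2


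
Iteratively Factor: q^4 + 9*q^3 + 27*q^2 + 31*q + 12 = (q + 1)*(q^3 + 8*q^2 + 19*q + 12) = (q + 1)*(q + 3)*(q^2 + 5*q + 4) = (q + 1)^2*(q + 3)*(q + 4)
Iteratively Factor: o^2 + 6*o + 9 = (o + 3)*(o + 3)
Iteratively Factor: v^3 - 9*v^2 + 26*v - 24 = (v - 3)*(v^2 - 6*v + 8) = (v - 3)*(v - 2)*(v - 4)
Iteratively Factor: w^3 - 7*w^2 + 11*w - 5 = (w - 5)*(w^2 - 2*w + 1) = (w - 5)*(w - 1)*(w - 1)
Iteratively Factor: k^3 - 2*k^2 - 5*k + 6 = (k - 3)*(k^2 + k - 2) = (k - 3)*(k + 2)*(k - 1)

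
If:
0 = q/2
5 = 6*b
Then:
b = 5/6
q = 0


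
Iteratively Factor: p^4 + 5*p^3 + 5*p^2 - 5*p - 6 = (p + 3)*(p^3 + 2*p^2 - p - 2) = (p + 2)*(p + 3)*(p^2 - 1) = (p - 1)*(p + 2)*(p + 3)*(p + 1)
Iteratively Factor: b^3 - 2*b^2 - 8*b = (b)*(b^2 - 2*b - 8) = b*(b - 4)*(b + 2)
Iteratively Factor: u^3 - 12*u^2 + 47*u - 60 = (u - 5)*(u^2 - 7*u + 12) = (u - 5)*(u - 4)*(u - 3)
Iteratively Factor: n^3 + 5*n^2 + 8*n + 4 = (n + 2)*(n^2 + 3*n + 2) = (n + 2)^2*(n + 1)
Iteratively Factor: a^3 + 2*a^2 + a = (a + 1)*(a^2 + a) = (a + 1)^2*(a)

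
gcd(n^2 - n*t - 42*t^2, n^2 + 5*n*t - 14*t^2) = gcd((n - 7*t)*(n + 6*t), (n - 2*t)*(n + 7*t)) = 1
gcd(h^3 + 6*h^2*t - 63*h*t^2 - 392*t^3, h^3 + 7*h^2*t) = h + 7*t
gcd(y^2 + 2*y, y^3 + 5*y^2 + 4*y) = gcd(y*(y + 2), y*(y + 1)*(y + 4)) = y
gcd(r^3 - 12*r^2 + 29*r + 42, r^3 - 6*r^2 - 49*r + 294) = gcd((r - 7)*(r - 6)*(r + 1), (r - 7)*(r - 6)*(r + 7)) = r^2 - 13*r + 42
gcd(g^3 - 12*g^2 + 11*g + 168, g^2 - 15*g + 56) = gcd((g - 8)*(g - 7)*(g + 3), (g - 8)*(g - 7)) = g^2 - 15*g + 56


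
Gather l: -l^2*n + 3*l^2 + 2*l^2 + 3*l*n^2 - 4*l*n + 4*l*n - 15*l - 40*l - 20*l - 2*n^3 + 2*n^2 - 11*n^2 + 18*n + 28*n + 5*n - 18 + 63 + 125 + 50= l^2*(5 - n) + l*(3*n^2 - 75) - 2*n^3 - 9*n^2 + 51*n + 220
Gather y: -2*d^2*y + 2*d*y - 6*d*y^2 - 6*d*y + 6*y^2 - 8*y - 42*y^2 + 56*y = y^2*(-6*d - 36) + y*(-2*d^2 - 4*d + 48)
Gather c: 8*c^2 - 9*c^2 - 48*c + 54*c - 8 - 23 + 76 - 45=-c^2 + 6*c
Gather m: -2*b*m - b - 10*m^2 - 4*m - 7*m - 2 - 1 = -b - 10*m^2 + m*(-2*b - 11) - 3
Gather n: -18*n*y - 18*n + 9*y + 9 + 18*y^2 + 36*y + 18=n*(-18*y - 18) + 18*y^2 + 45*y + 27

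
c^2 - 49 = (c - 7)*(c + 7)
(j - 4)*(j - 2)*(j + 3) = j^3 - 3*j^2 - 10*j + 24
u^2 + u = u*(u + 1)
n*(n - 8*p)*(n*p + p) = n^3*p - 8*n^2*p^2 + n^2*p - 8*n*p^2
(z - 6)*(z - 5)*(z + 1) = z^3 - 10*z^2 + 19*z + 30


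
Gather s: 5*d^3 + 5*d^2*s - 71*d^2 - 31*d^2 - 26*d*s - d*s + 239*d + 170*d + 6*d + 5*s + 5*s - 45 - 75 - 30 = 5*d^3 - 102*d^2 + 415*d + s*(5*d^2 - 27*d + 10) - 150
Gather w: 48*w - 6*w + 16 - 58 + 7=42*w - 35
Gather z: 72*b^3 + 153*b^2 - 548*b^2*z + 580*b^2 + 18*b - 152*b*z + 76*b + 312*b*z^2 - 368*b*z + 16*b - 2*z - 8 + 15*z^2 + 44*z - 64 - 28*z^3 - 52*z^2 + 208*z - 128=72*b^3 + 733*b^2 + 110*b - 28*z^3 + z^2*(312*b - 37) + z*(-548*b^2 - 520*b + 250) - 200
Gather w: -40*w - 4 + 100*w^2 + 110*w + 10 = 100*w^2 + 70*w + 6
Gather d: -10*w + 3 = 3 - 10*w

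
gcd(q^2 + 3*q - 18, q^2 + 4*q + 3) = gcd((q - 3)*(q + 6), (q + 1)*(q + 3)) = 1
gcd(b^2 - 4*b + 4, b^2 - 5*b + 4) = 1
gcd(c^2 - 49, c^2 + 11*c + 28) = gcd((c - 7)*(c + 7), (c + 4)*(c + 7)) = c + 7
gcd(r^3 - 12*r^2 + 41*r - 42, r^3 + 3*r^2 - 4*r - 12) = r - 2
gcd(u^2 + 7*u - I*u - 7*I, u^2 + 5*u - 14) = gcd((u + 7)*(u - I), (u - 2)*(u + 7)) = u + 7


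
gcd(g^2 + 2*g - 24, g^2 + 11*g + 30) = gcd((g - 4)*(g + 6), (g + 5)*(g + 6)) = g + 6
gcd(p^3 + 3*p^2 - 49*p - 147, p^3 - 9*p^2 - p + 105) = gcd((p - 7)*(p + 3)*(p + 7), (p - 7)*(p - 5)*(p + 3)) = p^2 - 4*p - 21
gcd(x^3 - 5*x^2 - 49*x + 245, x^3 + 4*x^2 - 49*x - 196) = x^2 - 49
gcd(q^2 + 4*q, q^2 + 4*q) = q^2 + 4*q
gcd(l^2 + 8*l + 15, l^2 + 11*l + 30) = l + 5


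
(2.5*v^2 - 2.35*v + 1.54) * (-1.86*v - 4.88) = -4.65*v^3 - 7.829*v^2 + 8.6036*v - 7.5152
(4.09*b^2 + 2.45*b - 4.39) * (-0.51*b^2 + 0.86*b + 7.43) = -2.0859*b^4 + 2.2679*b^3 + 34.7346*b^2 + 14.4281*b - 32.6177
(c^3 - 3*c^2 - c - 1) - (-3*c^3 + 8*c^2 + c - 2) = 4*c^3 - 11*c^2 - 2*c + 1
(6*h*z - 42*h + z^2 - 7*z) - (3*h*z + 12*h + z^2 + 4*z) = 3*h*z - 54*h - 11*z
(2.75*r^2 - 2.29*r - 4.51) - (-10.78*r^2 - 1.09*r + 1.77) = 13.53*r^2 - 1.2*r - 6.28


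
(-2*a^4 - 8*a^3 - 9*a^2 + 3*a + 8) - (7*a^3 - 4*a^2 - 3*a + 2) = -2*a^4 - 15*a^3 - 5*a^2 + 6*a + 6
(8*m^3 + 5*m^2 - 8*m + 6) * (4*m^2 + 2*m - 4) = 32*m^5 + 36*m^4 - 54*m^3 - 12*m^2 + 44*m - 24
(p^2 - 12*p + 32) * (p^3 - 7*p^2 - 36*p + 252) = p^5 - 19*p^4 + 80*p^3 + 460*p^2 - 4176*p + 8064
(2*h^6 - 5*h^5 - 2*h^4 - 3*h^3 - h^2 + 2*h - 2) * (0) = 0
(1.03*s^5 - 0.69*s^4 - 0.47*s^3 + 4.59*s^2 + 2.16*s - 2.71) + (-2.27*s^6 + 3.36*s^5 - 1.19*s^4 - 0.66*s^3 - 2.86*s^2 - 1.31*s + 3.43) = -2.27*s^6 + 4.39*s^5 - 1.88*s^4 - 1.13*s^3 + 1.73*s^2 + 0.85*s + 0.72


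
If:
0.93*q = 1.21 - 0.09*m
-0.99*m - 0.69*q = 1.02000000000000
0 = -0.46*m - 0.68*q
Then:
No Solution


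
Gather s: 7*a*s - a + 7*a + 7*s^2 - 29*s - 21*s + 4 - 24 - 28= 6*a + 7*s^2 + s*(7*a - 50) - 48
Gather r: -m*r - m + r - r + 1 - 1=-m*r - m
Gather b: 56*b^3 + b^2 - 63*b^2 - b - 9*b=56*b^3 - 62*b^2 - 10*b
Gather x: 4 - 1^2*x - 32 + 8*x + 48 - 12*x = 20 - 5*x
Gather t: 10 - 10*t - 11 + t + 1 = -9*t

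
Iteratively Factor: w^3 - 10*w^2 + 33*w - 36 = (w - 3)*(w^2 - 7*w + 12) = (w - 4)*(w - 3)*(w - 3)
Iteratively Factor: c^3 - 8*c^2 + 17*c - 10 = (c - 2)*(c^2 - 6*c + 5) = (c - 5)*(c - 2)*(c - 1)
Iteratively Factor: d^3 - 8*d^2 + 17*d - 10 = (d - 1)*(d^2 - 7*d + 10) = (d - 5)*(d - 1)*(d - 2)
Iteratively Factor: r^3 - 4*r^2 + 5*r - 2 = (r - 2)*(r^2 - 2*r + 1) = (r - 2)*(r - 1)*(r - 1)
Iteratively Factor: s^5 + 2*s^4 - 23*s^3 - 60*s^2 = (s)*(s^4 + 2*s^3 - 23*s^2 - 60*s) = s^2*(s^3 + 2*s^2 - 23*s - 60) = s^2*(s + 4)*(s^2 - 2*s - 15) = s^2*(s - 5)*(s + 4)*(s + 3)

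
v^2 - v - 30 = (v - 6)*(v + 5)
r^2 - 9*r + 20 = (r - 5)*(r - 4)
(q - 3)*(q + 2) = q^2 - q - 6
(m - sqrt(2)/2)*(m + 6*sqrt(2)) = m^2 + 11*sqrt(2)*m/2 - 6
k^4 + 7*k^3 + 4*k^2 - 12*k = k*(k - 1)*(k + 2)*(k + 6)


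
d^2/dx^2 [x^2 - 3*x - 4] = 2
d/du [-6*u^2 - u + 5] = -12*u - 1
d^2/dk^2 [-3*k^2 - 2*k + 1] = -6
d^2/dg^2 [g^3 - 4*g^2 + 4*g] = 6*g - 8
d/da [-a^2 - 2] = -2*a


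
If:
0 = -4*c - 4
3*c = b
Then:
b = -3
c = -1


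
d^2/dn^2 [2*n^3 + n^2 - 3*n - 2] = 12*n + 2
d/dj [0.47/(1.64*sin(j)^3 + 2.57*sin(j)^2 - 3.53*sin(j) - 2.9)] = (-2.3124*sin(j)^2 - 2.4158*sin(j) + 1.6591)*cos(j)/(1.64*sin(j)^3 + 2.57*sin(j)^2 - 3.53*sin(j) - 2.9)^2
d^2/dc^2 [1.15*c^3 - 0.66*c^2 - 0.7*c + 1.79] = 6.9*c - 1.32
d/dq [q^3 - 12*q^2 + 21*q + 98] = 3*q^2 - 24*q + 21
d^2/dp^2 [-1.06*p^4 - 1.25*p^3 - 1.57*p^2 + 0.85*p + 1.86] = -12.72*p^2 - 7.5*p - 3.14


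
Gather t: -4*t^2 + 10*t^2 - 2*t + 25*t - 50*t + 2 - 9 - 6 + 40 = 6*t^2 - 27*t + 27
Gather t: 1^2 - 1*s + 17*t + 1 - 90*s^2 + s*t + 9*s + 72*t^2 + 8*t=-90*s^2 + 8*s + 72*t^2 + t*(s + 25) + 2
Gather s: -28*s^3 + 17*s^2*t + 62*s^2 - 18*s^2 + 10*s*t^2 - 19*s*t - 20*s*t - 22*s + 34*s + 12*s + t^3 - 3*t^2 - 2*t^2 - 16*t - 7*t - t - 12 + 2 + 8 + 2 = -28*s^3 + s^2*(17*t + 44) + s*(10*t^2 - 39*t + 24) + t^3 - 5*t^2 - 24*t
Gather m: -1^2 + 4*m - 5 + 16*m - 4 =20*m - 10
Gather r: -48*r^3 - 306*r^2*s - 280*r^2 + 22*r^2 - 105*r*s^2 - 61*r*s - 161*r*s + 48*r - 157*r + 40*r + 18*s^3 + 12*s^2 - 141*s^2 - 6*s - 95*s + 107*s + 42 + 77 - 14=-48*r^3 + r^2*(-306*s - 258) + r*(-105*s^2 - 222*s - 69) + 18*s^3 - 129*s^2 + 6*s + 105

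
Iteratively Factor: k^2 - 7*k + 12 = (k - 3)*(k - 4)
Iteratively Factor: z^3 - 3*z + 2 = (z - 1)*(z^2 + z - 2) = (z - 1)^2*(z + 2)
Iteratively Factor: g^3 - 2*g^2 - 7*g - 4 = (g - 4)*(g^2 + 2*g + 1) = (g - 4)*(g + 1)*(g + 1)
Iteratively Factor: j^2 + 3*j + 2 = (j + 2)*(j + 1)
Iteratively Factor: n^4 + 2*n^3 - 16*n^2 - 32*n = (n - 4)*(n^3 + 6*n^2 + 8*n) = (n - 4)*(n + 2)*(n^2 + 4*n) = (n - 4)*(n + 2)*(n + 4)*(n)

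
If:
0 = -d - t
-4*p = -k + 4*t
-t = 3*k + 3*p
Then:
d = -t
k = 8*t/15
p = -13*t/15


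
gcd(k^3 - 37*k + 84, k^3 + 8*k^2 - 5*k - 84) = k^2 + 4*k - 21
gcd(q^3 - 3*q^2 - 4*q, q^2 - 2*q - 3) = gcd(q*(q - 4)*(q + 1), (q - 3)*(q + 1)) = q + 1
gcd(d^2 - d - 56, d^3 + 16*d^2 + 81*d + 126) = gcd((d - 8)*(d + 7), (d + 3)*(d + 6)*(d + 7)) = d + 7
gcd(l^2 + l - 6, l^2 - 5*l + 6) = l - 2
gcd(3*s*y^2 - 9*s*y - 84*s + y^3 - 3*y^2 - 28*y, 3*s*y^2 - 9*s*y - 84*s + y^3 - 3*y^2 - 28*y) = 3*s*y^2 - 9*s*y - 84*s + y^3 - 3*y^2 - 28*y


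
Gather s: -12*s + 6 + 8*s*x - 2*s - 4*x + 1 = s*(8*x - 14) - 4*x + 7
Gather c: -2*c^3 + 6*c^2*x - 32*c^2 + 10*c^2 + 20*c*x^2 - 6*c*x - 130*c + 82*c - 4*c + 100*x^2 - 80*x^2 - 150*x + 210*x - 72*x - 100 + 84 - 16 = -2*c^3 + c^2*(6*x - 22) + c*(20*x^2 - 6*x - 52) + 20*x^2 - 12*x - 32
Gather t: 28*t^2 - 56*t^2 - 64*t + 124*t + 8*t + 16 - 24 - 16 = -28*t^2 + 68*t - 24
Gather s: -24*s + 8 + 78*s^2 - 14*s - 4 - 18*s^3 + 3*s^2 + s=-18*s^3 + 81*s^2 - 37*s + 4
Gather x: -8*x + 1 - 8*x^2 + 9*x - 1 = -8*x^2 + x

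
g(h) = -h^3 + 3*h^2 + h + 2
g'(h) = -3*h^2 + 6*h + 1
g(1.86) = 7.80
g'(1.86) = 1.78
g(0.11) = 2.14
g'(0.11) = 1.62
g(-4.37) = 138.37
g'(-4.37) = -82.51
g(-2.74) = 42.35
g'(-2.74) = -37.96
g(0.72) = 3.90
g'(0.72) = 3.76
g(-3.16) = 60.35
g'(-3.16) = -47.92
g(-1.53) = 11.07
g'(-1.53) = -15.20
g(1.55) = 7.03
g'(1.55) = 3.09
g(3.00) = 5.00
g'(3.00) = -8.00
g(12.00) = -1282.00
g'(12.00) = -359.00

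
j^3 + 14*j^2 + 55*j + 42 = (j + 1)*(j + 6)*(j + 7)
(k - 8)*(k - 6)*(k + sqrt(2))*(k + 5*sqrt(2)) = k^4 - 14*k^3 + 6*sqrt(2)*k^3 - 84*sqrt(2)*k^2 + 58*k^2 - 140*k + 288*sqrt(2)*k + 480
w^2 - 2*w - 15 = (w - 5)*(w + 3)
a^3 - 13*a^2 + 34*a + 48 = (a - 8)*(a - 6)*(a + 1)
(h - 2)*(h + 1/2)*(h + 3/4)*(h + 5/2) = h^4 + 7*h^3/4 - 4*h^2 - 97*h/16 - 15/8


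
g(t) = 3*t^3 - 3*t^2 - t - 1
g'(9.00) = 674.00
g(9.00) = 1934.00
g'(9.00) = 674.00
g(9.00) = 1934.00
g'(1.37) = 7.67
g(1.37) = -0.29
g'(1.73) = 15.56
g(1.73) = 3.82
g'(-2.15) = 53.50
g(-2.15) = -42.53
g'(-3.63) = 139.37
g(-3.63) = -180.40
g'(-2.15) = 53.50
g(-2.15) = -42.53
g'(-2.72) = 81.91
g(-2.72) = -80.85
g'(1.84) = 18.43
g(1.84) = 5.69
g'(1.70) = 14.81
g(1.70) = 3.37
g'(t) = 9*t^2 - 6*t - 1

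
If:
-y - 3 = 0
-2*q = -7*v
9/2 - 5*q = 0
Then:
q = 9/10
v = 9/35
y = -3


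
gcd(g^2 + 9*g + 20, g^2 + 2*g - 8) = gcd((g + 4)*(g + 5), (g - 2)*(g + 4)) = g + 4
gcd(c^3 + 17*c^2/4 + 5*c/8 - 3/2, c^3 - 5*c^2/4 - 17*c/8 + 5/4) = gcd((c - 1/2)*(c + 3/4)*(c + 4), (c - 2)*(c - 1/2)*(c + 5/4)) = c - 1/2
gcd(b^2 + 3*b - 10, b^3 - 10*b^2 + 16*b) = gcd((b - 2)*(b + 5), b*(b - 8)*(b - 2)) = b - 2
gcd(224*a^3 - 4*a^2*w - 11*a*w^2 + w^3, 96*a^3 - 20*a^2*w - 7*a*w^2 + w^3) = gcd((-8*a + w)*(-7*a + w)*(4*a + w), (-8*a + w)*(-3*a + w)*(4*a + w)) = -32*a^2 - 4*a*w + w^2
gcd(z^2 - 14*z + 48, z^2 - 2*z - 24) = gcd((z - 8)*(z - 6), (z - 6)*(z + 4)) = z - 6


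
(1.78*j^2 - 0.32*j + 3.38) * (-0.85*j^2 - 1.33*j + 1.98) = -1.513*j^4 - 2.0954*j^3 + 1.077*j^2 - 5.129*j + 6.6924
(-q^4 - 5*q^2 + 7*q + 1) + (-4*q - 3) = -q^4 - 5*q^2 + 3*q - 2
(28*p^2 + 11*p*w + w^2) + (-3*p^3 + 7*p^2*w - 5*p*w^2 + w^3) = -3*p^3 + 7*p^2*w + 28*p^2 - 5*p*w^2 + 11*p*w + w^3 + w^2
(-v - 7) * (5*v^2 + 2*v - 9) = -5*v^3 - 37*v^2 - 5*v + 63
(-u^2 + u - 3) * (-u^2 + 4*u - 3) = u^4 - 5*u^3 + 10*u^2 - 15*u + 9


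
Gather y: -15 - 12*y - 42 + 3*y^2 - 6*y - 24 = 3*y^2 - 18*y - 81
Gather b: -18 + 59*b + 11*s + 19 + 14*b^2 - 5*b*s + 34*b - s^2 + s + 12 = 14*b^2 + b*(93 - 5*s) - s^2 + 12*s + 13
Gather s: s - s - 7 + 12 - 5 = 0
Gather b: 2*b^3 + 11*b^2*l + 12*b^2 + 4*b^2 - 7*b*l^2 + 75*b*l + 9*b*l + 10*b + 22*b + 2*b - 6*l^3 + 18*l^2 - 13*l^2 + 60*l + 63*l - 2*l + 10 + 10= 2*b^3 + b^2*(11*l + 16) + b*(-7*l^2 + 84*l + 34) - 6*l^3 + 5*l^2 + 121*l + 20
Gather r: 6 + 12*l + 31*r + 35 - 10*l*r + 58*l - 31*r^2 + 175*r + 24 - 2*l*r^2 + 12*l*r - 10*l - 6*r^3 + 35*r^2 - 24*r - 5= 60*l - 6*r^3 + r^2*(4 - 2*l) + r*(2*l + 182) + 60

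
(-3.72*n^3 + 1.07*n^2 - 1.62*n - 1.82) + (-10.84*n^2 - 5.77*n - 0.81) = -3.72*n^3 - 9.77*n^2 - 7.39*n - 2.63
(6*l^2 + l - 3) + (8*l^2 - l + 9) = 14*l^2 + 6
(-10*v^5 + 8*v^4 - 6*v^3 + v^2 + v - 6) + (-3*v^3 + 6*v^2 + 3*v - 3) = -10*v^5 + 8*v^4 - 9*v^3 + 7*v^2 + 4*v - 9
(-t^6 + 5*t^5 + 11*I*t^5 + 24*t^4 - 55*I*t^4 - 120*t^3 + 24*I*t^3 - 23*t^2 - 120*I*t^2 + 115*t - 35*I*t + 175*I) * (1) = -t^6 + 5*t^5 + 11*I*t^5 + 24*t^4 - 55*I*t^4 - 120*t^3 + 24*I*t^3 - 23*t^2 - 120*I*t^2 + 115*t - 35*I*t + 175*I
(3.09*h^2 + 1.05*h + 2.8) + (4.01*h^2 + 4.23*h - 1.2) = 7.1*h^2 + 5.28*h + 1.6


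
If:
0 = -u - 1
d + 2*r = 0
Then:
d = -2*r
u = -1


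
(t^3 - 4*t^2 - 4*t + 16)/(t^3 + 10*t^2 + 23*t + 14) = (t^2 - 6*t + 8)/(t^2 + 8*t + 7)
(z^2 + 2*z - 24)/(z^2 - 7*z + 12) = (z + 6)/(z - 3)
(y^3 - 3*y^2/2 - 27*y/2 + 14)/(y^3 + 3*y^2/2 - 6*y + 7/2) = (y - 4)/(y - 1)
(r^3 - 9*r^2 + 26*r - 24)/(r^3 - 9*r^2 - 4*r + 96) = (r^2 - 5*r + 6)/(r^2 - 5*r - 24)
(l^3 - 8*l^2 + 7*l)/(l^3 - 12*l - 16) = l*(-l^2 + 8*l - 7)/(-l^3 + 12*l + 16)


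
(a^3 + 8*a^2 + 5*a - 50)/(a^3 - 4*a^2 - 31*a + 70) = (a + 5)/(a - 7)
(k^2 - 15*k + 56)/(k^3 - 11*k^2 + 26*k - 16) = (k - 7)/(k^2 - 3*k + 2)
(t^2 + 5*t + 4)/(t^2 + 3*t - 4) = (t + 1)/(t - 1)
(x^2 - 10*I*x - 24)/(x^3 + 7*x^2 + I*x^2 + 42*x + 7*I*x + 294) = (x - 4*I)/(x^2 + 7*x*(1 + I) + 49*I)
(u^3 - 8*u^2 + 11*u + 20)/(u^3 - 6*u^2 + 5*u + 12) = (u - 5)/(u - 3)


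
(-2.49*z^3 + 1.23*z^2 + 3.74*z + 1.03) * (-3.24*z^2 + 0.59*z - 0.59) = 8.0676*z^5 - 5.4543*z^4 - 9.9228*z^3 - 1.8563*z^2 - 1.5989*z - 0.6077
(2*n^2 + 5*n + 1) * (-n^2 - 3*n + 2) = -2*n^4 - 11*n^3 - 12*n^2 + 7*n + 2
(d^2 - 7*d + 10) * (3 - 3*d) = -3*d^3 + 24*d^2 - 51*d + 30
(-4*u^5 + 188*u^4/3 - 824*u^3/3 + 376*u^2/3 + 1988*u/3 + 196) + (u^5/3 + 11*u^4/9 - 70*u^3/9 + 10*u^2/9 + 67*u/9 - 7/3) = -11*u^5/3 + 575*u^4/9 - 2542*u^3/9 + 1138*u^2/9 + 6031*u/9 + 581/3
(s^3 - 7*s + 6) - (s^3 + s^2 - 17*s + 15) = -s^2 + 10*s - 9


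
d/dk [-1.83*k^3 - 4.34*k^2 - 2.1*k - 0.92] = -5.49*k^2 - 8.68*k - 2.1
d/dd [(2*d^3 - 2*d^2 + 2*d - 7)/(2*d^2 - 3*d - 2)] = (4*d^4 - 12*d^3 - 10*d^2 + 36*d - 25)/(4*d^4 - 12*d^3 + d^2 + 12*d + 4)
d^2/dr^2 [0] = 0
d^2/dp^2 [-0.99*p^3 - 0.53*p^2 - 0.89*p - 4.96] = -5.94*p - 1.06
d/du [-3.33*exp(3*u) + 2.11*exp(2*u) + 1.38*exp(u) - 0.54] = (-9.99*exp(2*u) + 4.22*exp(u) + 1.38)*exp(u)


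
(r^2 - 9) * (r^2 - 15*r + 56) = r^4 - 15*r^3 + 47*r^2 + 135*r - 504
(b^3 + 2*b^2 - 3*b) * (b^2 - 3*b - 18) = b^5 - b^4 - 27*b^3 - 27*b^2 + 54*b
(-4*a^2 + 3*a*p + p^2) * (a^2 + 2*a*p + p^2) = -4*a^4 - 5*a^3*p + 3*a^2*p^2 + 5*a*p^3 + p^4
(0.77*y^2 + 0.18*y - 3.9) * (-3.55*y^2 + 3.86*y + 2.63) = -2.7335*y^4 + 2.3332*y^3 + 16.5649*y^2 - 14.5806*y - 10.257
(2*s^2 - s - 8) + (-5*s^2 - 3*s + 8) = -3*s^2 - 4*s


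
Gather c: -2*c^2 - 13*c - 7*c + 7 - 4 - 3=-2*c^2 - 20*c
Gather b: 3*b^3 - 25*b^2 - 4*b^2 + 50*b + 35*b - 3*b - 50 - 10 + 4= 3*b^3 - 29*b^2 + 82*b - 56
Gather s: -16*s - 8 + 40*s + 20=24*s + 12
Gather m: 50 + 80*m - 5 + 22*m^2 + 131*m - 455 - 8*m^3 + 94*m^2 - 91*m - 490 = -8*m^3 + 116*m^2 + 120*m - 900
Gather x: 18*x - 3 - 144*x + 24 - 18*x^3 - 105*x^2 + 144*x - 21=-18*x^3 - 105*x^2 + 18*x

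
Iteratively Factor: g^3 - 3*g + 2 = (g - 1)*(g^2 + g - 2) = (g - 1)^2*(g + 2)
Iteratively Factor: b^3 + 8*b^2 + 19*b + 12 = (b + 3)*(b^2 + 5*b + 4) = (b + 3)*(b + 4)*(b + 1)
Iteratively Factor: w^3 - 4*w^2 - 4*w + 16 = (w - 4)*(w^2 - 4) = (w - 4)*(w - 2)*(w + 2)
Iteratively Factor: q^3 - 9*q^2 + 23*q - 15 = (q - 3)*(q^2 - 6*q + 5) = (q - 5)*(q - 3)*(q - 1)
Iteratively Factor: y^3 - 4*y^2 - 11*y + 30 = (y - 2)*(y^2 - 2*y - 15) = (y - 5)*(y - 2)*(y + 3)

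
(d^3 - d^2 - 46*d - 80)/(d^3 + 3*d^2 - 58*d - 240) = (d + 2)/(d + 6)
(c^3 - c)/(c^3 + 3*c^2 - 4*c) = (c + 1)/(c + 4)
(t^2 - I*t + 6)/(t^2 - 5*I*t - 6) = (t + 2*I)/(t - 2*I)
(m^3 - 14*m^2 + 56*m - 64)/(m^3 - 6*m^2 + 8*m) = (m - 8)/m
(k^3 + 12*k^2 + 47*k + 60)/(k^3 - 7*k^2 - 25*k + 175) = (k^2 + 7*k + 12)/(k^2 - 12*k + 35)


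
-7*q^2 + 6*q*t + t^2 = (-q + t)*(7*q + t)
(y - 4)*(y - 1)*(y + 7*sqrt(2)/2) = y^3 - 5*y^2 + 7*sqrt(2)*y^2/2 - 35*sqrt(2)*y/2 + 4*y + 14*sqrt(2)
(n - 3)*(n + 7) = n^2 + 4*n - 21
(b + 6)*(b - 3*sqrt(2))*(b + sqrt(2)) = b^3 - 2*sqrt(2)*b^2 + 6*b^2 - 12*sqrt(2)*b - 6*b - 36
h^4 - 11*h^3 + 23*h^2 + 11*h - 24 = (h - 8)*(h - 3)*(h - 1)*(h + 1)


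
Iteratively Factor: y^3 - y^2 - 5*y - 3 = (y + 1)*(y^2 - 2*y - 3) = (y - 3)*(y + 1)*(y + 1)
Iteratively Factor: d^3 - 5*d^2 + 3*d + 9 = (d - 3)*(d^2 - 2*d - 3) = (d - 3)^2*(d + 1)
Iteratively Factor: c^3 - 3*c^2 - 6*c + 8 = (c + 2)*(c^2 - 5*c + 4) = (c - 1)*(c + 2)*(c - 4)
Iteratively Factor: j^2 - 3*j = (j)*(j - 3)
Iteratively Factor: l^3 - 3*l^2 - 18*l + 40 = (l + 4)*(l^2 - 7*l + 10) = (l - 2)*(l + 4)*(l - 5)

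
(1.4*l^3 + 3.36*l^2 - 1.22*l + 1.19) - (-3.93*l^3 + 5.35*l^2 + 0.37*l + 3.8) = 5.33*l^3 - 1.99*l^2 - 1.59*l - 2.61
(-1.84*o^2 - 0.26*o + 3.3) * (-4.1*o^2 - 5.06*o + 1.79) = 7.544*o^4 + 10.3764*o^3 - 15.508*o^2 - 17.1634*o + 5.907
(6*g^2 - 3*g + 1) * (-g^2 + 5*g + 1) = -6*g^4 + 33*g^3 - 10*g^2 + 2*g + 1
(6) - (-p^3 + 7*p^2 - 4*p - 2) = p^3 - 7*p^2 + 4*p + 8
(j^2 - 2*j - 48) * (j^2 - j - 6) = j^4 - 3*j^3 - 52*j^2 + 60*j + 288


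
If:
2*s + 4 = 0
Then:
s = -2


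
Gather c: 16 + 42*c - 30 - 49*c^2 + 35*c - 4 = -49*c^2 + 77*c - 18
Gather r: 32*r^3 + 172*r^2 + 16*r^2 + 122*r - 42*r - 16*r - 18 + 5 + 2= 32*r^3 + 188*r^2 + 64*r - 11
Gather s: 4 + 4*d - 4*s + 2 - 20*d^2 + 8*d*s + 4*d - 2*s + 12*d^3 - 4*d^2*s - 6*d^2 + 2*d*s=12*d^3 - 26*d^2 + 8*d + s*(-4*d^2 + 10*d - 6) + 6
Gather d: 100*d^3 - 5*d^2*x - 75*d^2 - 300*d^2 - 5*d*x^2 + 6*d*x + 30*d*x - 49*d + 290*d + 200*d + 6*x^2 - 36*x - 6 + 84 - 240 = 100*d^3 + d^2*(-5*x - 375) + d*(-5*x^2 + 36*x + 441) + 6*x^2 - 36*x - 162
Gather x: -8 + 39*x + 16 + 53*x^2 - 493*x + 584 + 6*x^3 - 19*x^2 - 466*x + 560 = 6*x^3 + 34*x^2 - 920*x + 1152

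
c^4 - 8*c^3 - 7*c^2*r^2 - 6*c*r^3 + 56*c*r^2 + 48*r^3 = (c - 8)*(c - 3*r)*(c + r)*(c + 2*r)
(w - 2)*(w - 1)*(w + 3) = w^3 - 7*w + 6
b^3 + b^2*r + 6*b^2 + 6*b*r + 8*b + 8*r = (b + 2)*(b + 4)*(b + r)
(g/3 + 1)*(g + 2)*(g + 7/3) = g^3/3 + 22*g^2/9 + 53*g/9 + 14/3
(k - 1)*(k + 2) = k^2 + k - 2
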